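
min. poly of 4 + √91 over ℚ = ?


Let α = 4 + √91. Then α - 4 = √91, so (α - 4)² = 91, giving α² - 8α - 75 = 0. Degree 2 and α ∉ ℚ, so this is the minimal polynomial.

Minimal polynomial: x² - 8x - 75


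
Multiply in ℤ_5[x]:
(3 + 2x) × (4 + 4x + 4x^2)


Expand and collect like terms; reduce coefficients mod 5:
x^0: 3·4 = 12 ≡ 2 (mod 5)
x^1: 3·4 + 2·4 = 20 ≡ 0 (mod 5)
x^2: 3·4 + 2·4 = 20 ≡ 0 (mod 5)
x^3: 2·4 = 8 ≡ 3 (mod 5)
Result: 2 + 3x^3

f · g = 2 + 3x^3


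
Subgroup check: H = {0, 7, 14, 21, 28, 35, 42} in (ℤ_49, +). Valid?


Subgroup test for H = {0, 7, 14, 21, 28, 35, 42} in (ℤ_49, +):
(1) 0 ∈ H? Yes
(2) Closure: for all a,b ∈ H, (a+b) mod 49 ∈ H? Yes
(3) Inverses: for all a ∈ H, -a mod 49 ∈ H? Yes

Yes, H is a subgroup of ℤ_49


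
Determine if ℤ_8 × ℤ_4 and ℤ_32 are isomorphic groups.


Comparing ℤ_8 × ℤ_4 and ℤ_32:
gcd(8,4) = 4 ≠ 1. Max element order in ℤ_8×ℤ_4 is lcm(8,4) = 8 < 32, so it has no element of order 32

No, ℤ_8 × ℤ_4 ≇ ℤ_32


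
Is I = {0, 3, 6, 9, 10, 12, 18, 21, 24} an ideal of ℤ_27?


Check ideal conditions for I = {0, 3, 6, 9, 10, 12, 18, 21, 24} in ℤ_27:
(1) I is an additive subgroup? No
(2) For r ∈ ℤ_27 and a ∈ I: r·a ∈ I? No  [counterexample: r=2, a=10, r·a mod 27 = 20 ∉ I]

No, I is not an ideal of ℤ_27


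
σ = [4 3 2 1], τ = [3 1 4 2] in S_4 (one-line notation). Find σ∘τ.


σ∘τ: apply τ first, then σ
1 →τ 3 →σ 2
2 →τ 1 →σ 4
3 →τ 4 →σ 1
4 →τ 2 →σ 3

σ∘τ = [2 4 1 3]


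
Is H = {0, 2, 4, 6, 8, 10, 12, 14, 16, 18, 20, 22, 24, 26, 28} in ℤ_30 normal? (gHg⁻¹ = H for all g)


H = {0, 2, 4, 6, 8, 10, 12, 14, 16, 18, 20, 22, 24, 26, 28} in ℤ_30
ℤ_30 is abelian; every subgroup of an abelian group is normal

Yes, normal subgroup


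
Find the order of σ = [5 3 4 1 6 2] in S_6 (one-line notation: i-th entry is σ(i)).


Cycle decomposition: (1 5 6 2 3 4)
Cycle lengths: 6
Order = lcm(6) = 6

ord(σ) = 6


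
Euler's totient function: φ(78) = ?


Factor n: 78 = 2 × 3 × 13
φ(n) = n · ∏(1 - 1/p) over distinct primes p | n
φ(78) = 78 · (1 - 1/2) · (1 - 1/3) · (1 - 1/13) = 24

φ(78) = 24


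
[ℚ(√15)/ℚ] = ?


√15 has minimal polynomial x² - 15 (irreducible over ℚ since 15 is squarefree)

[ℚ(√15)/ℚ] = 2


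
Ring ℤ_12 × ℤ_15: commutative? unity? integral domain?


Direct product ring; commutative with unity (1,1); but (1,0)·(0,1) = (0,0) gives zero divisors, so not an integral domain
Commutative: Yes
Integral domain: No
Has unity: Yes

ℤ_12 × ℤ_15: Commutative=Yes, Unity=Yes


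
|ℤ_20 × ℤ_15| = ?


|A × B| = |A| · |B|
|ℤ_20 × ℤ_15| = 20 × 15 = 300

|ℤ_20 × ℤ_15| = 300


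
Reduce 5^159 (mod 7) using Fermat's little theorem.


Fermat's little theorem: if p is prime and gcd(a,p)=1, then a^(p-1) ≡ 1 (mod p)
p = 7 is prime, gcd(5,7) = 1
Reduce exponent: 159 mod 6 = 3
So 5^159 ≡ 5^3 (mod 7)
5^3 mod 7 = 6

5^159 ≡ 6 (mod 7)


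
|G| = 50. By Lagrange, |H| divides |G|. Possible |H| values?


Lagrange's theorem: |H| divides |G|
|G| = 50
Divisors of 50: 1, 2, 5, 10, 25, 50

Possible subgroup orders: {1, 2, 5, 10, 25, 50}


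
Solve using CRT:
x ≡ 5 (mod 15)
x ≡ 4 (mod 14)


m₁ = 15, m₂ = 14, gcd = 1, so CRT applies. M = m₁·m₂ = 210
Let M₁ = M/m₁ = 14, M₂ = M/m₂ = 15
Find y₁ ≡ M₁⁻¹ (mod m₁): 14⁻¹ ≡ 14 (mod 15)
Find y₂ ≡ M₂⁻¹ (mod m₂): 15⁻¹ ≡ 1 (mod 14)
x = a₁·M₁·y₁ + a₂·M₂·y₂ = 5·14·14 + 4·15·1 = 1040
Reduce mod 210: x ≡ 200
Check: 200 mod 15 = 5 ✓, 200 mod 14 = 4 ✓

x ≡ 200 (mod 210)


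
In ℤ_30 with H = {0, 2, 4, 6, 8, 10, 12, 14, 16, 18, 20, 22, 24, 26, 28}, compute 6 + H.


6 + H = {6 + h (mod 30) : h ∈ H}
6+0=6, 6+2=8, 6+4=10, 6+6=12, 6+8=14, 6+10=16, 6+12=18, 6+14=20, 6+16=22, 6+18=24, 6+20=26, 6+22=28, 6+24=0, 6+26=2, 6+28=4
6 + H = {0, 2, 4, 6, 8, 10, 12, 14, 16, 18, 20, 22, 24, 26, 28} = 0 + H

6 + H = {0, 2, 4, 6, 8, 10, 12, 14, 16, 18, 20, 22, 24, 26, 28}


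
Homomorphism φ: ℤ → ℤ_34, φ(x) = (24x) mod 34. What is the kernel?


Kernel = preimage of identity
ker(φ) = {x ∈ ℤ : 24x ≡ 0 (mod 34)}. gcd(24,34) = 2, so 24x ≡ 0 (mod 34) ⟺ x ≡ 0 (mod 34/2 = 17). Hence ker(φ) = 17ℤ

ker(φ) = 17ℤ


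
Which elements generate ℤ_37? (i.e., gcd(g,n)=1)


g generates ℤ_n iff gcd(g,n) = 1
Prime factors of 37: 37
Generators are g ∈ {1,...,36} not divisible by any of these primes.
Generators: {1, 2, 3, 4, 5, 6, 7, 8, 9, 10, 11, 12, 13, 14, 15, 16, 17, 18, 19, 20, 21, 22, 23, 24, 25, 26, 27, 28, 29, 30, 31, 32, 33, 34, 35, 36}
Number of generators = φ(37) = 36

Generators of ℤ_37 = {1, 2, 3, 4, 5, 6, 7, 8, 9, 10, 11, 12, 13, 14, 15, 16, 17, 18, 19, 20, 21, 22, 23, 24, 25, 26, 27, 28, 29, 30, 31, 32, 33, 34, 35, 36}


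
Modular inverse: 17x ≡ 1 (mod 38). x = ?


Use the extended Euclidean algorithm to write 1 = 17·s + 38·t; then s mod 38 is the inverse.
Euclidean algorithm:
  17 = 0·38 + 17
  38 = 2·17 + 4
  17 = 4·4 + 1
  4 = 4·1 + 0
gcd(17,38) = 1
Back-substitution gives: 17·(9) + 38·(-4) = 1
So 17⁻¹ ≡ 9 ≡ 9 (mod 38)
Check: 17 × 9 = 153 ≡ 1 (mod 38) ✓

17⁻¹ ≡ 9 (mod 38)


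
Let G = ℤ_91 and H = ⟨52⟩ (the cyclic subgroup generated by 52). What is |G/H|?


|⟨52⟩| = n / gcd(52, 91) = 91 / 13 = 7
H is normal (ℤ_91 is abelian).
|G/H| = |G| / |H| = 91 / 7 = 13

|G/H| = 13


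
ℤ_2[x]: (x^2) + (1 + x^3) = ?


Add coefficients mod 2:
x^0: 0 + 1 = 1 (mod 2)
x^1: 0 + 0 = 0 (mod 2)
x^2: 1 + 0 = 1 (mod 2)
x^3: 0 + 1 = 1 (mod 2)
Result: 1 + x^2 + x^3

f + g = 1 + x^2 + x^3


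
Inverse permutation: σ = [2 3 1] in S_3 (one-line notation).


To find σ⁻¹, swap domain and range:
σ(1) = 2 → σ⁻¹(2) = 1
σ(2) = 3 → σ⁻¹(3) = 2
σ(3) = 1 → σ⁻¹(1) = 3

σ⁻¹ = [3 1 2]


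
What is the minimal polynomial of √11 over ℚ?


√11 satisfies x² - 11 = 0, irreducible over ℚ since 11 is squarefree

Minimal polynomial: x² - 11


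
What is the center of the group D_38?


Z(G) = {g ∈ G | gx = xg for all x ∈ G}
For even n, Z(D_n) = {e, r^(n/2)}: the 180° rotation r^19 commutes with every reflection and rotation

Z(D_38) = {e, r^19}


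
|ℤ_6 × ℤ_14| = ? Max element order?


|ℤ_6 × ℤ_14| = 6 × 14 = 84
Max element order = lcm(6,14) = 42
Cyclic? No (gcd=2)

|ℤ_6×ℤ_14| = 84, max element order = 42


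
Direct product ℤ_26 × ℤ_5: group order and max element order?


|ℤ_26 × ℤ_5| = 26 × 5 = 130
Max element order = lcm(26,5) = 130
Cyclic? Yes (gcd=1)

|ℤ_26×ℤ_5| = 130, max element order = 130


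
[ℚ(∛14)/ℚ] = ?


∛14 has minimal polynomial x³ - 14 (irreducible over ℚ since 14 is not a perfect cube)

[ℚ(∛14)/ℚ] = 3


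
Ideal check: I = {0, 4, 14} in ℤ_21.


Check ideal conditions for I = {0, 4, 14} in ℤ_21:
(1) I is an additive subgroup? No
(2) For r ∈ ℤ_21 and a ∈ I: r·a ∈ I? No  [counterexample: r=2, a=4, r·a mod 21 = 8 ∉ I]

No, I is not an ideal of ℤ_21


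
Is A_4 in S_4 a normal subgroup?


H = A_4 in S_4
A_4 has index 2 in S_4, and every subgroup of index 2 is normal

Yes, normal subgroup


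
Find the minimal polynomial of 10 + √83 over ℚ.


Let α = 10 + √83. Then α - 10 = √83, so (α - 10)² = 83, giving α² - 20α + 17 = 0. Degree 2 and α ∉ ℚ, so this is the minimal polynomial.

Minimal polynomial: x² - 20x + 17


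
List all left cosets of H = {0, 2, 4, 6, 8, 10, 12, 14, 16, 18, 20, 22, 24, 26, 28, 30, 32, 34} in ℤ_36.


H = {0, 2, 4, 6, 8, 10, 12, 14, 16, 18, 20, 22, 24, 26, 28, 30, 32, 34}, |H| = 18
Number of cosets = |G|/|H| = 36/18 = 2
0 + H = {0, 2, 4, 6, 8, 10, 12, 14, 16, 18, 20, 22, 24, 26, 28, 30, 32, 34}
1 + H = {1, 3, 5, 7, 9, 11, 13, 15, 17, 19, 21, 23, 25, 27, 29, 31, 33, 35}

Cosets: 0+H={0,2,4,6,8,10,12,14,16,18,20,22,24,26,28,30,32,34}; 1+H={1,3,5,7,9,11,13,15,17,19,21,23,25,27,29,31,33,35}


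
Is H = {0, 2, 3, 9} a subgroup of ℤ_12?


Subgroup test for H = {0, 2, 3, 9} in (ℤ_12, +):
(1) 0 ∈ H? Yes
(2) Closure: for all a,b ∈ H, (a+b) mod 12 ∈ H? No  [counterexample: 2 + 2 = 4 ∉ H]
(3) Inverses: for all a ∈ H, -a mod 12 ∈ H? No

No, H is not a subgroup of ℤ_12


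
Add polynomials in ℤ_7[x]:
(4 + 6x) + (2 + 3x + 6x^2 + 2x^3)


Add coefficients mod 7:
x^0: 4 + 2 = 6 (mod 7)
x^1: 6 + 3 = 2 (mod 7)
x^2: 0 + 6 = 6 (mod 7)
x^3: 0 + 2 = 2 (mod 7)
Result: 6 + 2x + 6x^2 + 2x^3

f + g = 6 + 2x + 6x^2 + 2x^3


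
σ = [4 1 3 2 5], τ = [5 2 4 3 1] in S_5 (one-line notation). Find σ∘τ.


σ∘τ: apply τ first, then σ
1 →τ 5 →σ 5
2 →τ 2 →σ 1
3 →τ 4 →σ 2
4 →τ 3 →σ 3
5 →τ 1 →σ 4

σ∘τ = [5 1 2 3 4]


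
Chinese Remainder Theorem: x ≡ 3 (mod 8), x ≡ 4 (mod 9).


m₁ = 8, m₂ = 9, gcd = 1, so CRT applies. M = m₁·m₂ = 72
Let M₁ = M/m₁ = 9, M₂ = M/m₂ = 8
Find y₁ ≡ M₁⁻¹ (mod m₁): 9⁻¹ ≡ 1 (mod 8)
Find y₂ ≡ M₂⁻¹ (mod m₂): 8⁻¹ ≡ 8 (mod 9)
x = a₁·M₁·y₁ + a₂·M₂·y₂ = 3·9·1 + 4·8·8 = 283
Reduce mod 72: x ≡ 67
Check: 67 mod 8 = 3 ✓, 67 mod 9 = 4 ✓

x ≡ 67 (mod 72)


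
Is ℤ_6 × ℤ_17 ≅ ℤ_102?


Comparing ℤ_6 × ℤ_17 and ℤ_102:
gcd(6,17) = 1, so ℤ_6 × ℤ_17 ≅ ℤ_102 (CRT)

Yes, ℤ_6 × ℤ_17 ≅ ℤ_102


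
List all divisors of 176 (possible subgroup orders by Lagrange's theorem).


Lagrange's theorem: |H| divides |G|
|G| = 176
Divisors of 176: 1, 2, 4, 8, 11, 16, 22, 44, 88, 176

Possible subgroup orders: {1, 2, 4, 8, 11, 16, 22, 44, 88, 176}


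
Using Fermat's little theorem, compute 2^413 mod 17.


Fermat's little theorem: if p is prime and gcd(a,p)=1, then a^(p-1) ≡ 1 (mod p)
p = 17 is prime, gcd(2,17) = 1
Reduce exponent: 413 mod 16 = 13
So 2^413 ≡ 2^13 (mod 17)
2^13 mod 17 = 15

2^413 ≡ 15 (mod 17)


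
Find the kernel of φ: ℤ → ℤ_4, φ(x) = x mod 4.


Kernel = preimage of identity
ker(φ) = {x ∈ ℤ : x ≡ 0 (mod 4)} = 4ℤ = {0, ±4, ±8, ...}

ker(φ) = 4ℤ


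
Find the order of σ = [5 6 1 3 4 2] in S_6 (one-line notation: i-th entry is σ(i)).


Cycle decomposition: (1 5 4 3) (2 6)
Cycle lengths: 4, 2
Order = lcm(4, 2) = 4

ord(σ) = 4


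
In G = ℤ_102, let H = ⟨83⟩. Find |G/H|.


|⟨83⟩| = n / gcd(83, 102) = 102 / 1 = 102
H is normal (ℤ_102 is abelian).
|G/H| = |G| / |H| = 102 / 102 = 1

|G/H| = 1


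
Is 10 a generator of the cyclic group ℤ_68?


g generates ℤ_n iff gcd(g, n) = 1
gcd(10, 68) = 2
Since gcd = 2 ≠ 1, ⟨10⟩ has order 34 < 68, so 10 is not a generator.

No, 10 does not generate ℤ_68


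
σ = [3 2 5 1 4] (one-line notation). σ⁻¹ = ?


To find σ⁻¹, swap domain and range:
σ(1) = 3 → σ⁻¹(3) = 1
σ(2) = 2 → σ⁻¹(2) = 2
σ(3) = 5 → σ⁻¹(5) = 3
σ(4) = 1 → σ⁻¹(1) = 4
σ(5) = 4 → σ⁻¹(4) = 5

σ⁻¹ = [4 2 1 5 3]


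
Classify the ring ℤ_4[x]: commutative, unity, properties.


ℤ_4 has zero divisors (2·2 ≡ 0), and these lift to constant zero divisors in ℤ_4[x]; so not an integral domain
Commutative: Yes
Integral domain: No
Has unity: Yes

ℤ_4[x]: Commutative=Yes, Unity=Yes


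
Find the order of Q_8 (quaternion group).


Q_8 = {±1, ±i, ±j, ±k}
|Q_8| = 8

|Q_8 (quaternion group)| = 8


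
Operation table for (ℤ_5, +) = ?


Elements: {0, 1, 2, 3, 4}
Operation: addition mod 5
Entry (a, b) = (a + b) mod 5

Cayley table:
  | 0 | 1 | 2 | 3 | 4
0 | 0 | 1 | 2 | 3 | 4
1 | 1 | 2 | 3 | 4 | 0
2 | 2 | 3 | 4 | 0 | 1
3 | 3 | 4 | 0 | 1 | 2
4 | 4 | 0 | 1 | 2 | 3


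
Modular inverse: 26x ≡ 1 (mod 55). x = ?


Use the extended Euclidean algorithm to write 1 = 26·s + 55·t; then s mod 55 is the inverse.
Euclidean algorithm:
  26 = 0·55 + 26
  55 = 2·26 + 3
  26 = 8·3 + 2
  3 = 1·2 + 1
  2 = 2·1 + 0
gcd(26,55) = 1
Back-substitution gives: 26·(-19) + 55·(9) = 1
So 26⁻¹ ≡ -19 ≡ 36 (mod 55)
Check: 26 × 36 = 936 ≡ 1 (mod 55) ✓

26⁻¹ ≡ 36 (mod 55)


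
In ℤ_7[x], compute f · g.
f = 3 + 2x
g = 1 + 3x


Expand and collect like terms; reduce coefficients mod 7:
x^0: 3·1 = 3 ≡ 3 (mod 7)
x^1: 3·3 + 2·1 = 11 ≡ 4 (mod 7)
x^2: 2·3 = 6 ≡ 6 (mod 7)
Result: 3 + 4x + 6x^2

f · g = 3 + 4x + 6x^2


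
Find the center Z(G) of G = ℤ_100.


Z(G) = {g ∈ G | gx = xg for all x ∈ G}
ℤ_100 is abelian, so Z(G) = G

Z(ℤ_100) = ℤ_100


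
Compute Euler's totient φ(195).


Factor n: 195 = 3 × 5 × 13
φ(n) = n · ∏(1 - 1/p) over distinct primes p | n
φ(195) = 195 · (1 - 1/3) · (1 - 1/5) · (1 - 1/13) = 96

φ(195) = 96


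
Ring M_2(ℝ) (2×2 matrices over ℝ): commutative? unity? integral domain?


Matrix multiplication is non-commutative for n ≥ 2; the identity matrix I is the unity; singular matrices give zero divisors, so not an integral domain
Commutative: No
Integral domain: No
Has unity: Yes

M_2(ℝ) (2×2 matrices over ℝ): Commutative=No, Unity=Yes


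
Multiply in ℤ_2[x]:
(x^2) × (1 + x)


Expand and collect like terms; reduce coefficients mod 2:
x^0: 0·1 = 0 ≡ 0 (mod 2)
x^1: 0·1 + 0·1 = 0 ≡ 0 (mod 2)
x^2: 0·1 + 1·1 = 1 ≡ 1 (mod 2)
x^3: 1·1 = 1 ≡ 1 (mod 2)
Result: x^2 + x^3

f · g = x^2 + x^3


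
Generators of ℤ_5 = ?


g generates ℤ_n iff gcd(g,n) = 1
Checking each g ∈ {1,...,4}:
gcd(1,5) = 1
gcd(2,5) = 1
gcd(3,5) = 1
gcd(4,5) = 1
Generators: {1, 2, 3, 4}
Number of generators = φ(5) = 4

Generators of ℤ_5 = {1, 2, 3, 4}


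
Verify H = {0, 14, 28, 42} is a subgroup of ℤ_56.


Subgroup test for H = {0, 14, 28, 42} in (ℤ_56, +):
(1) 0 ∈ H? Yes
(2) Closure: for all a,b ∈ H, (a+b) mod 56 ∈ H? Yes
(3) Inverses: for all a ∈ H, -a mod 56 ∈ H? Yes

Yes, H is a subgroup of ℤ_56


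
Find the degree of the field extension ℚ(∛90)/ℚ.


∛90 has minimal polynomial x³ - 90 (irreducible over ℚ since 90 is not a perfect cube)

[ℚ(∛90)/ℚ] = 3


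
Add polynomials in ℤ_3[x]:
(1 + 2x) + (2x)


Add coefficients mod 3:
x^0: 1 + 0 = 1 (mod 3)
x^1: 2 + 2 = 1 (mod 3)
Result: 1 + x

f + g = 1 + x


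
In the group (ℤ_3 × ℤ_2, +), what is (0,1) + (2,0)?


Operation: componentwise addition mod (3, 2)
(0,1) + (2,0) = ((a₁+b₁) mod 3, (a₂+b₂) mod 2) with a = (0,1), b = (2,0)

(0,1) + (2,0) = (2,1)


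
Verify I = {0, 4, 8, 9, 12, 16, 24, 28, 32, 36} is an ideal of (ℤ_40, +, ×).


Check ideal conditions for I = {0, 4, 8, 9, 12, 16, 24, 28, 32, 36} in ℤ_40:
(1) I is an additive subgroup? No
(2) For r ∈ ℤ_40 and a ∈ I: r·a ∈ I? No  [counterexample: r=2, a=9, r·a mod 40 = 18 ∉ I]

No, I is not an ideal of ℤ_40


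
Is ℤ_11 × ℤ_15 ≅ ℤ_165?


Comparing ℤ_11 × ℤ_15 and ℤ_165:
gcd(11,15) = 1, so ℤ_11 × ℤ_15 ≅ ℤ_165 (CRT)

Yes, ℤ_11 × ℤ_15 ≅ ℤ_165


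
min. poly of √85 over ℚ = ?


√85 satisfies x² - 85 = 0, irreducible over ℚ since 85 is squarefree

Minimal polynomial: x² - 85


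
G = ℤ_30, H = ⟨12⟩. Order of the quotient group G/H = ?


|⟨12⟩| = n / gcd(12, 30) = 30 / 6 = 5
H is normal (ℤ_30 is abelian).
|G/H| = |G| / |H| = 30 / 5 = 6

|G/H| = 6


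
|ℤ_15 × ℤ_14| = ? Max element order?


|ℤ_15 × ℤ_14| = 15 × 14 = 210
Max element order = lcm(15,14) = 210
Cyclic? Yes (gcd=1)

|ℤ_15×ℤ_14| = 210, max element order = 210


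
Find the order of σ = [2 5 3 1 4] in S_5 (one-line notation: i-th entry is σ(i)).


Cycle decomposition: (1 2 5 4)
Cycle lengths: 4
Order = lcm(4) = 4

ord(σ) = 4


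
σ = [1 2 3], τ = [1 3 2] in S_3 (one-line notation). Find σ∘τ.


σ∘τ: apply τ first, then σ
1 →τ 1 →σ 1
2 →τ 3 →σ 3
3 →τ 2 →σ 2

σ∘τ = [1 3 2]


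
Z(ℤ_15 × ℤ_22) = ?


Z(G) = {g ∈ G | gx = xg for all x ∈ G}
Direct product of abelian groups is abelian, so Z(G) = G

Z(ℤ_15 × ℤ_22) = ℤ_15 × ℤ_22


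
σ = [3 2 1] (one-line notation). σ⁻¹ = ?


To find σ⁻¹, swap domain and range:
σ(1) = 3 → σ⁻¹(3) = 1
σ(2) = 2 → σ⁻¹(2) = 2
σ(3) = 1 → σ⁻¹(1) = 3

σ⁻¹ = [3 2 1]


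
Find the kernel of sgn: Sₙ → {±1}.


Kernel = preimage of identity
ker(sgn) = even permutations = Aₙ

ker(sgn) = Aₙ


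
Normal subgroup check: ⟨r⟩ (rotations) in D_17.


H = ⟨r⟩ (rotations) in D_17
The rotation subgroup ⟨r⟩ has index 2 in D_17, so it is normal

Yes, normal subgroup


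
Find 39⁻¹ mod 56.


Use the extended Euclidean algorithm to write 1 = 39·s + 56·t; then s mod 56 is the inverse.
Euclidean algorithm:
  39 = 0·56 + 39
  56 = 1·39 + 17
  39 = 2·17 + 5
  17 = 3·5 + 2
  5 = 2·2 + 1
  2 = 2·1 + 0
gcd(39,56) = 1
Back-substitution gives: 39·(23) + 56·(-16) = 1
So 39⁻¹ ≡ 23 ≡ 23 (mod 56)
Check: 39 × 23 = 897 ≡ 1 (mod 56) ✓

39⁻¹ ≡ 23 (mod 56)


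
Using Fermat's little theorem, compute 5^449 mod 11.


Fermat's little theorem: if p is prime and gcd(a,p)=1, then a^(p-1) ≡ 1 (mod p)
p = 11 is prime, gcd(5,11) = 1
Reduce exponent: 449 mod 10 = 9
So 5^449 ≡ 5^9 (mod 11)
5^9 mod 11 = 9

5^449 ≡ 9 (mod 11)


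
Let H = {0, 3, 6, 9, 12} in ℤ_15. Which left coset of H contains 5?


5 + H = {5 + h (mod 15) : h ∈ H}
5+0=5, 5+3=8, 5+6=11, 5+9=14, 5+12=2
5 + H = {2, 5, 8, 11, 14} = 2 + H

5 + H = {2, 5, 8, 11, 14}


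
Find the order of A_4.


|A_n| = n!/2 (even permutations)
|A_4| = 4!/2 = 24/2 = 12

|A_4| = 12


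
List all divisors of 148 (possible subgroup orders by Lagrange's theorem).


Lagrange's theorem: |H| divides |G|
|G| = 148
Divisors of 148: 1, 2, 4, 37, 74, 148

Possible subgroup orders: {1, 2, 4, 37, 74, 148}


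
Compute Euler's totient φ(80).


Factor n: 80 = 2^4 × 5
φ(n) = n · ∏(1 - 1/p) over distinct primes p | n
φ(80) = 80 · (1 - 1/2) · (1 - 1/5) = 32

φ(80) = 32


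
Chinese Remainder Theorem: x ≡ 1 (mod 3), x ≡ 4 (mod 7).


m₁ = 3, m₂ = 7, gcd = 1, so CRT applies. M = m₁·m₂ = 21
Let M₁ = M/m₁ = 7, M₂ = M/m₂ = 3
Find y₁ ≡ M₁⁻¹ (mod m₁): 7⁻¹ ≡ 1 (mod 3)
Find y₂ ≡ M₂⁻¹ (mod m₂): 3⁻¹ ≡ 5 (mod 7)
x = a₁·M₁·y₁ + a₂·M₂·y₂ = 1·7·1 + 4·3·5 = 67
Reduce mod 21: x ≡ 4
Check: 4 mod 3 = 1 ✓, 4 mod 7 = 4 ✓

x ≡ 4 (mod 21)


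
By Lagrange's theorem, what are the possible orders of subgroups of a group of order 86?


Lagrange's theorem: |H| divides |G|
|G| = 86
Divisors of 86: 1, 2, 43, 86

Possible subgroup orders: {1, 2, 43, 86}


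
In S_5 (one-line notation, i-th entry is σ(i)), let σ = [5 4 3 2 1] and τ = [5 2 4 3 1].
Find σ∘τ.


σ∘τ: apply τ first, then σ
1 →τ 5 →σ 1
2 →τ 2 →σ 4
3 →τ 4 →σ 2
4 →τ 3 →σ 3
5 →τ 1 →σ 5

σ∘τ = [1 4 2 3 5]


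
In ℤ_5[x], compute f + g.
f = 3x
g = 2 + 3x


Add coefficients mod 5:
x^0: 0 + 2 = 2 (mod 5)
x^1: 3 + 3 = 1 (mod 5)
Result: 2 + x

f + g = 2 + x


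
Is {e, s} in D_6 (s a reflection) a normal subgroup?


H = {e, s} in D_6 (s a reflection)
r·s·r⁻¹ = sr⁻² ≠ s for n ≥ 3, so {e, s} is not closed under conjugation

No, not a normal subgroup


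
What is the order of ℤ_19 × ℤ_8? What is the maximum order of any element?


|ℤ_19 × ℤ_8| = 19 × 8 = 152
Max element order = lcm(19,8) = 152
Cyclic? Yes (gcd=1)

|ℤ_19×ℤ_8| = 152, max element order = 152


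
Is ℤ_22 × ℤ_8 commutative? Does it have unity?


Direct product ring; commutative with unity (1,1); but (1,0)·(0,1) = (0,0) gives zero divisors, so not an integral domain
Commutative: Yes
Integral domain: No
Has unity: Yes

ℤ_22 × ℤ_8: Commutative=Yes, Unity=Yes


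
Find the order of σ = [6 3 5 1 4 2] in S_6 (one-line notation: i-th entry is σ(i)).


Cycle decomposition: (1 6 2 3 5 4)
Cycle lengths: 6
Order = lcm(6) = 6

ord(σ) = 6


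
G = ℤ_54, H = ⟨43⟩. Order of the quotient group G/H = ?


|⟨43⟩| = n / gcd(43, 54) = 54 / 1 = 54
H is normal (ℤ_54 is abelian).
|G/H| = |G| / |H| = 54 / 54 = 1

|G/H| = 1


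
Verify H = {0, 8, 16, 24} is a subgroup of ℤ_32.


Subgroup test for H = {0, 8, 16, 24} in (ℤ_32, +):
(1) 0 ∈ H? Yes
(2) Closure: for all a,b ∈ H, (a+b) mod 32 ∈ H? Yes
(3) Inverses: for all a ∈ H, -a mod 32 ∈ H? Yes

Yes, H is a subgroup of ℤ_32


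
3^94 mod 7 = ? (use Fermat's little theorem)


Fermat's little theorem: if p is prime and gcd(a,p)=1, then a^(p-1) ≡ 1 (mod p)
p = 7 is prime, gcd(3,7) = 1
Reduce exponent: 94 mod 6 = 4
So 3^94 ≡ 3^4 (mod 7)
3^4 mod 7 = 4

3^94 ≡ 4 (mod 7)


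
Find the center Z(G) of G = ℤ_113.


Z(G) = {g ∈ G | gx = xg for all x ∈ G}
ℤ_113 is abelian, so Z(G) = G

Z(ℤ_113) = ℤ_113


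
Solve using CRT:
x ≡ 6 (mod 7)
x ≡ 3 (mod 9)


m₁ = 7, m₂ = 9, gcd = 1, so CRT applies. M = m₁·m₂ = 63
Let M₁ = M/m₁ = 9, M₂ = M/m₂ = 7
Find y₁ ≡ M₁⁻¹ (mod m₁): 9⁻¹ ≡ 4 (mod 7)
Find y₂ ≡ M₂⁻¹ (mod m₂): 7⁻¹ ≡ 4 (mod 9)
x = a₁·M₁·y₁ + a₂·M₂·y₂ = 6·9·4 + 3·7·4 = 300
Reduce mod 63: x ≡ 48
Check: 48 mod 7 = 6 ✓, 48 mod 9 = 3 ✓

x ≡ 48 (mod 63)


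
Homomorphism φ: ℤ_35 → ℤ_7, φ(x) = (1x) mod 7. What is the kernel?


Kernel = preimage of identity
ker(φ) = {x ∈ ℤ_35 : 1x ≡ 0 (mod 7)}. Since 7 | 35, φ is well-defined. The kernel is the cyclic subgroup ⟨7⟩ of ℤ_35 (order 5), i.e. {0, 7, 14, 21, 28}

ker(φ) = {0, 7, 14, 21, 28}


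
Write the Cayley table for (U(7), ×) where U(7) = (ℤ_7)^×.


Elements: {1, 2, 3, 4, 5, 6}
Operation: multiplication mod 7
Entry (a, b) = (a × b) mod 7

Cayley table:
  | 1 | 2 | 3 | 4 | 5 | 6
1 | 1 | 2 | 3 | 4 | 5 | 6
2 | 2 | 4 | 6 | 1 | 3 | 5
3 | 3 | 6 | 2 | 5 | 1 | 4
4 | 4 | 1 | 5 | 2 | 6 | 3
5 | 5 | 3 | 1 | 6 | 4 | 2
6 | 6 | 5 | 4 | 3 | 2 | 1


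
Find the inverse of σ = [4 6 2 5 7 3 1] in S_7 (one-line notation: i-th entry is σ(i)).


To find σ⁻¹, swap domain and range:
σ(1) = 4 → σ⁻¹(4) = 1
σ(2) = 6 → σ⁻¹(6) = 2
σ(3) = 2 → σ⁻¹(2) = 3
σ(4) = 5 → σ⁻¹(5) = 4
σ(5) = 7 → σ⁻¹(7) = 5
σ(6) = 3 → σ⁻¹(3) = 6
σ(7) = 1 → σ⁻¹(1) = 7

σ⁻¹ = [7 3 6 1 4 2 5]


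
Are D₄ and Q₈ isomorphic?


Comparing D₄ and Q₈:
D₄ has 5 elements of order 2; Q₈ has only 1

No, D₄ ≇ Q₈


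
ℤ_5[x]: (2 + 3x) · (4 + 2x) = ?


Expand and collect like terms; reduce coefficients mod 5:
x^0: 2·4 = 8 ≡ 3 (mod 5)
x^1: 2·2 + 3·4 = 16 ≡ 1 (mod 5)
x^2: 3·2 = 6 ≡ 1 (mod 5)
Result: 3 + x + x^2

f · g = 3 + x + x^2


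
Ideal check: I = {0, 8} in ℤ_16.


Check ideal conditions for I = {0, 8} in ℤ_16:
(1) I is an additive subgroup? Yes
(2) For r ∈ ℤ_16 and a ∈ I: r·a ∈ I? Yes

Yes, I is an ideal of ℤ_16


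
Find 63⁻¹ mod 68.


Use the extended Euclidean algorithm to write 1 = 63·s + 68·t; then s mod 68 is the inverse.
Euclidean algorithm:
  63 = 0·68 + 63
  68 = 1·63 + 5
  63 = 12·5 + 3
  5 = 1·3 + 2
  3 = 1·2 + 1
  2 = 2·1 + 0
gcd(63,68) = 1
Back-substitution gives: 63·(27) + 68·(-25) = 1
So 63⁻¹ ≡ 27 ≡ 27 (mod 68)
Check: 63 × 27 = 1701 ≡ 1 (mod 68) ✓

63⁻¹ ≡ 27 (mod 68)


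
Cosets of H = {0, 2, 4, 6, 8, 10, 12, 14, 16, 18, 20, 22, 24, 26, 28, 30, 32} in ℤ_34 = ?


H = {0, 2, 4, 6, 8, 10, 12, 14, 16, 18, 20, 22, 24, 26, 28, 30, 32}, |H| = 17
Number of cosets = |G|/|H| = 34/17 = 2
0 + H = {0, 2, 4, 6, 8, 10, 12, 14, 16, 18, 20, 22, 24, 26, 28, 30, 32}
1 + H = {1, 3, 5, 7, 9, 11, 13, 15, 17, 19, 21, 23, 25, 27, 29, 31, 33}

Cosets: 0+H={0,2,4,6,8,10,12,14,16,18,20,22,24,26,28,30,32}; 1+H={1,3,5,7,9,11,13,15,17,19,21,23,25,27,29,31,33}


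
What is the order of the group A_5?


|A_n| = n!/2 (even permutations)
|A_5| = 5!/2 = 120/2 = 60

|A_5| = 60


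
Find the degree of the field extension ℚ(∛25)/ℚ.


∛25 has minimal polynomial x³ - 25 (irreducible over ℚ since 25 is not a perfect cube)

[ℚ(∛25)/ℚ] = 3


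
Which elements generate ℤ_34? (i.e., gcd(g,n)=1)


g generates ℤ_n iff gcd(g,n) = 1
Prime factors of 34: 2, 17
Generators are g ∈ {1,...,33} not divisible by any of these primes.
Generators: {1, 3, 5, 7, 9, 11, 13, 15, 19, 21, 23, 25, 27, 29, 31, 33}
Number of generators = φ(34) = 16

Generators of ℤ_34 = {1, 3, 5, 7, 9, 11, 13, 15, 19, 21, 23, 25, 27, 29, 31, 33}


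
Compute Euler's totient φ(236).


Factor n: 236 = 2^2 × 59
φ(n) = n · ∏(1 - 1/p) over distinct primes p | n
φ(236) = 236 · (1 - 1/2) · (1 - 1/59) = 116

φ(236) = 116


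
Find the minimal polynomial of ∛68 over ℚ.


∛68 satisfies x³ - 68 = 0, irreducible over ℚ (no rational root; 68 is not a perfect cube)

Minimal polynomial: x³ - 68


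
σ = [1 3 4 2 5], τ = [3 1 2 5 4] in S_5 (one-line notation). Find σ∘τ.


σ∘τ: apply τ first, then σ
1 →τ 3 →σ 4
2 →τ 1 →σ 1
3 →τ 2 →σ 3
4 →τ 5 →σ 5
5 →τ 4 →σ 2

σ∘τ = [4 1 3 5 2]


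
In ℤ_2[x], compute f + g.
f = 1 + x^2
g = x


Add coefficients mod 2:
x^0: 1 + 0 = 1 (mod 2)
x^1: 0 + 1 = 1 (mod 2)
x^2: 1 + 0 = 1 (mod 2)
Result: 1 + x + x^2

f + g = 1 + x + x^2


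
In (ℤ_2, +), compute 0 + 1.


Operation: addition mod 2
0 + 1 = (a + b) mod 2 with a = 0, b = 1

0 + 1 = 1


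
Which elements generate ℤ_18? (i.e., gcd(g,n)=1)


g generates ℤ_n iff gcd(g,n) = 1
Prime factors of 18: 2, 3
Generators are g ∈ {1,...,17} not divisible by any of these primes.
Generators: {1, 5, 7, 11, 13, 17}
Number of generators = φ(18) = 6

Generators of ℤ_18 = {1, 5, 7, 11, 13, 17}


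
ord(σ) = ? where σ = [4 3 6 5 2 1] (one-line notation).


Cycle decomposition: (1 4 5 2 3 6)
Cycle lengths: 6
Order = lcm(6) = 6

ord(σ) = 6


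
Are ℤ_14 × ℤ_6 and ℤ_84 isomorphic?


Comparing ℤ_14 × ℤ_6 and ℤ_84:
gcd(14,6) = 2 ≠ 1. Max element order in ℤ_14×ℤ_6 is lcm(14,6) = 42 < 84, so it has no element of order 84

No, ℤ_14 × ℤ_6 ≇ ℤ_84


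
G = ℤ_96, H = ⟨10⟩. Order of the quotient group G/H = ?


|⟨10⟩| = n / gcd(10, 96) = 96 / 2 = 48
H is normal (ℤ_96 is abelian).
|G/H| = |G| / |H| = 96 / 48 = 2

|G/H| = 2


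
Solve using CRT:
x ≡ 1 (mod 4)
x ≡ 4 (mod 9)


m₁ = 4, m₂ = 9, gcd = 1, so CRT applies. M = m₁·m₂ = 36
Let M₁ = M/m₁ = 9, M₂ = M/m₂ = 4
Find y₁ ≡ M₁⁻¹ (mod m₁): 9⁻¹ ≡ 1 (mod 4)
Find y₂ ≡ M₂⁻¹ (mod m₂): 4⁻¹ ≡ 7 (mod 9)
x = a₁·M₁·y₁ + a₂·M₂·y₂ = 1·9·1 + 4·4·7 = 121
Reduce mod 36: x ≡ 13
Check: 13 mod 4 = 1 ✓, 13 mod 9 = 4 ✓

x ≡ 13 (mod 36)


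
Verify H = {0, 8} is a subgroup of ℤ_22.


Subgroup test for H = {0, 8} in (ℤ_22, +):
(1) 0 ∈ H? Yes
(2) Closure: for all a,b ∈ H, (a+b) mod 22 ∈ H? No  [counterexample: 8 + 8 = 16 ∉ H]
(3) Inverses: for all a ∈ H, -a mod 22 ∈ H? No

No, H is not a subgroup of ℤ_22


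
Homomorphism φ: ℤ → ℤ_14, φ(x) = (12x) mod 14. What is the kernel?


Kernel = preimage of identity
ker(φ) = {x ∈ ℤ : 12x ≡ 0 (mod 14)}. gcd(12,14) = 2, so 12x ≡ 0 (mod 14) ⟺ x ≡ 0 (mod 14/2 = 7). Hence ker(φ) = 7ℤ

ker(φ) = 7ℤ


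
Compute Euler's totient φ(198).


Factor n: 198 = 2 × 3^2 × 11
φ(n) = n · ∏(1 - 1/p) over distinct primes p | n
φ(198) = 198 · (1 - 1/2) · (1 - 1/3) · (1 - 1/11) = 60

φ(198) = 60


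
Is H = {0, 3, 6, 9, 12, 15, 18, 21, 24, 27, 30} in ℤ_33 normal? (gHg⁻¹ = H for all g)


H = {0, 3, 6, 9, 12, 15, 18, 21, 24, 27, 30} in ℤ_33
ℤ_33 is abelian; every subgroup of an abelian group is normal

Yes, normal subgroup


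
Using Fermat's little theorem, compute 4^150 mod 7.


Fermat's little theorem: if p is prime and gcd(a,p)=1, then a^(p-1) ≡ 1 (mod p)
p = 7 is prime, gcd(4,7) = 1
Reduce exponent: 150 mod 6 = 0
So 4^150 ≡ 4^0 (mod 7)
4^0 = 1

4^150 ≡ 1 (mod 7)


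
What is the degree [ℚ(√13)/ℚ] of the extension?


√13 has minimal polynomial x² - 13 (irreducible over ℚ since 13 is squarefree)

[ℚ(√13)/ℚ] = 2


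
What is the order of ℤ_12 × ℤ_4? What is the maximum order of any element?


|ℤ_12 × ℤ_4| = 12 × 4 = 48
Max element order = lcm(12,4) = 12
Cyclic? No (gcd=4)

|ℤ_12×ℤ_4| = 48, max element order = 12


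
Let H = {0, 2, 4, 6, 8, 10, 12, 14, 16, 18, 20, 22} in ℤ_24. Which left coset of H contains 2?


2 + H = {2 + h (mod 24) : h ∈ H}
2+0=2, 2+2=4, 2+4=6, 2+6=8, 2+8=10, 2+10=12, 2+12=14, 2+14=16, 2+16=18, 2+18=20, 2+20=22, 2+22=0
2 + H = {0, 2, 4, 6, 8, 10, 12, 14, 16, 18, 20, 22} = 0 + H

2 + H = {0, 2, 4, 6, 8, 10, 12, 14, 16, 18, 20, 22}


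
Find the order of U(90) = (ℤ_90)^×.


U(n) is the group of units mod n; |U(n)| = φ(n)
|U(90)| = φ(90) = 24

|U(90) = (ℤ_90)^×| = 24


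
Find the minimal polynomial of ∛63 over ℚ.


∛63 satisfies x³ - 63 = 0, irreducible over ℚ (no rational root; 63 is not a perfect cube)

Minimal polynomial: x³ - 63


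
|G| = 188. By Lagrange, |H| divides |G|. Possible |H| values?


Lagrange's theorem: |H| divides |G|
|G| = 188
Divisors of 188: 1, 2, 4, 47, 94, 188

Possible subgroup orders: {1, 2, 4, 47, 94, 188}


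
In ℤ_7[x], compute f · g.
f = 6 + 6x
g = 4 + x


Expand and collect like terms; reduce coefficients mod 7:
x^0: 6·4 = 24 ≡ 3 (mod 7)
x^1: 6·1 + 6·4 = 30 ≡ 2 (mod 7)
x^2: 6·1 = 6 ≡ 6 (mod 7)
Result: 3 + 2x + 6x^2

f · g = 3 + 2x + 6x^2


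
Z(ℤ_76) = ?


Z(G) = {g ∈ G | gx = xg for all x ∈ G}
ℤ_76 is abelian, so Z(G) = G

Z(ℤ_76) = ℤ_76


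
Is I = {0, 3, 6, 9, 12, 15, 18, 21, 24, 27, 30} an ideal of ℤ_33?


Check ideal conditions for I = {0, 3, 6, 9, 12, 15, 18, 21, 24, 27, 30} in ℤ_33:
(1) I is an additive subgroup? Yes
(2) For r ∈ ℤ_33 and a ∈ I: r·a ∈ I? Yes

Yes, I is an ideal of ℤ_33


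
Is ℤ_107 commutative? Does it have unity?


ℤ_107 is a commutative ring with unity 1; 107 is prime, so ℤ_107 is a field (hence an integral domain)
Commutative: Yes
Integral domain: Yes
Has unity: Yes

ℤ_107: Commutative=Yes, Unity=Yes


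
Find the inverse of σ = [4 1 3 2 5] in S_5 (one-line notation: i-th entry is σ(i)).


To find σ⁻¹, swap domain and range:
σ(1) = 4 → σ⁻¹(4) = 1
σ(2) = 1 → σ⁻¹(1) = 2
σ(3) = 3 → σ⁻¹(3) = 3
σ(4) = 2 → σ⁻¹(2) = 4
σ(5) = 5 → σ⁻¹(5) = 5

σ⁻¹ = [2 4 3 1 5]


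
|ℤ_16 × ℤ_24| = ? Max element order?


|ℤ_16 × ℤ_24| = 16 × 24 = 384
Max element order = lcm(16,24) = 48
Cyclic? No (gcd=8)

|ℤ_16×ℤ_24| = 384, max element order = 48


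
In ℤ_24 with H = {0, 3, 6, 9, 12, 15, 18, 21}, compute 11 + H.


11 + H = {11 + h (mod 24) : h ∈ H}
11+0=11, 11+3=14, 11+6=17, 11+9=20, 11+12=23, 11+15=2, 11+18=5, 11+21=8
11 + H = {2, 5, 8, 11, 14, 17, 20, 23} = 2 + H

11 + H = {2, 5, 8, 11, 14, 17, 20, 23}


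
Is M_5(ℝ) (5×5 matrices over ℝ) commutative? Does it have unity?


Matrix multiplication is non-commutative for n ≥ 2; the identity matrix I is the unity; singular matrices give zero divisors, so not an integral domain
Commutative: No
Integral domain: No
Has unity: Yes

M_5(ℝ) (5×5 matrices over ℝ): Commutative=No, Unity=Yes


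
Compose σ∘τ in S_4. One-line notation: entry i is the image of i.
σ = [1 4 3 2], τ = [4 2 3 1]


σ∘τ: apply τ first, then σ
1 →τ 4 →σ 2
2 →τ 2 →σ 4
3 →τ 3 →σ 3
4 →τ 1 →σ 1

σ∘τ = [2 4 3 1]


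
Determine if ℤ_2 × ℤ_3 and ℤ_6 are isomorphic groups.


Comparing ℤ_2 × ℤ_3 and ℤ_6:
gcd(2,3) = 1, so ℤ_2 × ℤ_3 ≅ ℤ_6 (CRT)

Yes, ℤ_2 × ℤ_3 ≅ ℤ_6


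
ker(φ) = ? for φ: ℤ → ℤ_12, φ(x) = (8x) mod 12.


Kernel = preimage of identity
ker(φ) = {x ∈ ℤ : 8x ≡ 0 (mod 12)}. gcd(8,12) = 4, so 8x ≡ 0 (mod 12) ⟺ x ≡ 0 (mod 12/4 = 3). Hence ker(φ) = 3ℤ

ker(φ) = 3ℤ


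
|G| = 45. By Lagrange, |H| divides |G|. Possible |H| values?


Lagrange's theorem: |H| divides |G|
|G| = 45
Divisors of 45: 1, 3, 5, 9, 15, 45

Possible subgroup orders: {1, 3, 5, 9, 15, 45}


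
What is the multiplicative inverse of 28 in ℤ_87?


Use the extended Euclidean algorithm to write 1 = 28·s + 87·t; then s mod 87 is the inverse.
Euclidean algorithm:
  28 = 0·87 + 28
  87 = 3·28 + 3
  28 = 9·3 + 1
  3 = 3·1 + 0
gcd(28,87) = 1
Back-substitution gives: 28·(28) + 87·(-9) = 1
So 28⁻¹ ≡ 28 ≡ 28 (mod 87)
Check: 28 × 28 = 784 ≡ 1 (mod 87) ✓

28⁻¹ ≡ 28 (mod 87)


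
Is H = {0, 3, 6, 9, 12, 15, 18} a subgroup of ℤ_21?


Subgroup test for H = {0, 3, 6, 9, 12, 15, 18} in (ℤ_21, +):
(1) 0 ∈ H? Yes
(2) Closure: for all a,b ∈ H, (a+b) mod 21 ∈ H? Yes
(3) Inverses: for all a ∈ H, -a mod 21 ∈ H? Yes

Yes, H is a subgroup of ℤ_21


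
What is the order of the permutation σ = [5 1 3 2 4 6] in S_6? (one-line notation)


Cycle decomposition: (1 5 4 2)
Cycle lengths: 4
Order = lcm(4) = 4

ord(σ) = 4


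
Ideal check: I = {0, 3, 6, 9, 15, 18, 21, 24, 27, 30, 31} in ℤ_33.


Check ideal conditions for I = {0, 3, 6, 9, 15, 18, 21, 24, 27, 30, 31} in ℤ_33:
(1) I is an additive subgroup? No
(2) For r ∈ ℤ_33 and a ∈ I: r·a ∈ I? No  [counterexample: r=2, a=6, r·a mod 33 = 12 ∉ I]

No, I is not an ideal of ℤ_33


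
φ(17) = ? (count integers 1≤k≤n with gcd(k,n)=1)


φ(n) = count of k ∈ {1,...,n} with gcd(k,n)=1
Coprimes to 17: {1, 2, 3, 4, 5, 6, 7, 8, 9, 10, 11, 12, 13, 14, 15, 16}
Count: 16

φ(17) = 16


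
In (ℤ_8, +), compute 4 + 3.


Operation: addition mod 8
4 + 3 = (a + b) mod 8 with a = 4, b = 3

4 + 3 = 7


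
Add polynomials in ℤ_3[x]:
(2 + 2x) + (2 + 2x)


Add coefficients mod 3:
x^0: 2 + 2 = 1 (mod 3)
x^1: 2 + 2 = 1 (mod 3)
Result: 1 + x

f + g = 1 + x


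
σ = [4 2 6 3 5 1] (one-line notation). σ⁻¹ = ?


To find σ⁻¹, swap domain and range:
σ(1) = 4 → σ⁻¹(4) = 1
σ(2) = 2 → σ⁻¹(2) = 2
σ(3) = 6 → σ⁻¹(6) = 3
σ(4) = 3 → σ⁻¹(3) = 4
σ(5) = 5 → σ⁻¹(5) = 5
σ(6) = 1 → σ⁻¹(1) = 6

σ⁻¹ = [6 2 4 1 5 3]


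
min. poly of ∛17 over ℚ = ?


∛17 satisfies x³ - 17 = 0, irreducible over ℚ (no rational root; 17 is not a perfect cube)

Minimal polynomial: x³ - 17


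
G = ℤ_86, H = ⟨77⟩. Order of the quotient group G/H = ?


|⟨77⟩| = n / gcd(77, 86) = 86 / 1 = 86
H is normal (ℤ_86 is abelian).
|G/H| = |G| / |H| = 86 / 86 = 1

|G/H| = 1


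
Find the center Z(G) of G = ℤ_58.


Z(G) = {g ∈ G | gx = xg for all x ∈ G}
ℤ_58 is abelian, so Z(G) = G

Z(ℤ_58) = ℤ_58


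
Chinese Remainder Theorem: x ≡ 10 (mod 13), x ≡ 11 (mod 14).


m₁ = 13, m₂ = 14, gcd = 1, so CRT applies. M = m₁·m₂ = 182
Let M₁ = M/m₁ = 14, M₂ = M/m₂ = 13
Find y₁ ≡ M₁⁻¹ (mod m₁): 14⁻¹ ≡ 1 (mod 13)
Find y₂ ≡ M₂⁻¹ (mod m₂): 13⁻¹ ≡ 13 (mod 14)
x = a₁·M₁·y₁ + a₂·M₂·y₂ = 10·14·1 + 11·13·13 = 1999
Reduce mod 182: x ≡ 179
Check: 179 mod 13 = 10 ✓, 179 mod 14 = 11 ✓

x ≡ 179 (mod 182)


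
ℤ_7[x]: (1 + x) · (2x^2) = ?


Expand and collect like terms; reduce coefficients mod 7:
x^0: 1·0 = 0 ≡ 0 (mod 7)
x^1: 1·0 + 1·0 = 0 ≡ 0 (mod 7)
x^2: 1·2 + 1·0 = 2 ≡ 2 (mod 7)
x^3: 1·2 = 2 ≡ 2 (mod 7)
Result: 2x^2 + 2x^3

f · g = 2x^2 + 2x^3


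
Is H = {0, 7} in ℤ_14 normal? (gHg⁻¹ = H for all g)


H = {0, 7} in ℤ_14
ℤ_14 is abelian; every subgroup of an abelian group is normal

Yes, normal subgroup


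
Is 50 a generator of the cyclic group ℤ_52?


g generates ℤ_n iff gcd(g, n) = 1
gcd(50, 52) = 2
Since gcd = 2 ≠ 1, ⟨50⟩ has order 26 < 52, so 50 is not a generator.

No, 50 does not generate ℤ_52


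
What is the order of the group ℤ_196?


ℤ_n has n elements.

|ℤ_196| = 196


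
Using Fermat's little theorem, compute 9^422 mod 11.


Fermat's little theorem: if p is prime and gcd(a,p)=1, then a^(p-1) ≡ 1 (mod p)
p = 11 is prime, gcd(9,11) = 1
Reduce exponent: 422 mod 10 = 2
So 9^422 ≡ 9^2 (mod 11)
9^2 mod 11 = 4

9^422 ≡ 4 (mod 11)


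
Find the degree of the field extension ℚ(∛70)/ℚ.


∛70 has minimal polynomial x³ - 70 (irreducible over ℚ since 70 is not a perfect cube)

[ℚ(∛70)/ℚ] = 3


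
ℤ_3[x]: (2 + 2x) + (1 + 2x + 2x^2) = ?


Add coefficients mod 3:
x^0: 2 + 1 = 0 (mod 3)
x^1: 2 + 2 = 1 (mod 3)
x^2: 0 + 2 = 2 (mod 3)
Result: x + 2x^2

f + g = x + 2x^2


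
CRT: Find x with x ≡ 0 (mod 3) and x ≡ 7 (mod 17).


m₁ = 3, m₂ = 17, gcd = 1, so CRT applies. M = m₁·m₂ = 51
Let M₁ = M/m₁ = 17, M₂ = M/m₂ = 3
Find y₁ ≡ M₁⁻¹ (mod m₁): 17⁻¹ ≡ 2 (mod 3)
Find y₂ ≡ M₂⁻¹ (mod m₂): 3⁻¹ ≡ 6 (mod 17)
x = a₁·M₁·y₁ + a₂·M₂·y₂ = 0·17·2 + 7·3·6 = 126
Reduce mod 51: x ≡ 24
Check: 24 mod 3 = 0 ✓, 24 mod 17 = 7 ✓

x ≡ 24 (mod 51)


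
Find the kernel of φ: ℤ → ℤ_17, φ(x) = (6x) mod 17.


Kernel = preimage of identity
ker(φ) = {x ∈ ℤ : 6x ≡ 0 (mod 17)}. gcd(6,17) = 1, so 6x ≡ 0 (mod 17) ⟺ x ≡ 0 (mod 17/1 = 17). Hence ker(φ) = 17ℤ

ker(φ) = 17ℤ


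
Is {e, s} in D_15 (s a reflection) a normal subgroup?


H = {e, s} in D_15 (s a reflection)
r·s·r⁻¹ = sr⁻² ≠ s for n ≥ 3, so {e, s} is not closed under conjugation

No, not a normal subgroup


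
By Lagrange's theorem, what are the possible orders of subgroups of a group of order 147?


Lagrange's theorem: |H| divides |G|
|G| = 147
Divisors of 147: 1, 3, 7, 21, 49, 147

Possible subgroup orders: {1, 3, 7, 21, 49, 147}


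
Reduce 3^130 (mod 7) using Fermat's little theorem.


Fermat's little theorem: if p is prime and gcd(a,p)=1, then a^(p-1) ≡ 1 (mod p)
p = 7 is prime, gcd(3,7) = 1
Reduce exponent: 130 mod 6 = 4
So 3^130 ≡ 3^4 (mod 7)
3^4 mod 7 = 4

3^130 ≡ 4 (mod 7)


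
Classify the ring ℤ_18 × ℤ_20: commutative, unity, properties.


Direct product ring; commutative with unity (1,1); but (1,0)·(0,1) = (0,0) gives zero divisors, so not an integral domain
Commutative: Yes
Integral domain: No
Has unity: Yes

ℤ_18 × ℤ_20: Commutative=Yes, Unity=Yes


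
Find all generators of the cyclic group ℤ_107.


g generates ℤ_n iff gcd(g,n) = 1
Prime factors of 107: 107
Generators are g ∈ {1,...,106} not divisible by any of these primes.
Generators: {1, 2, 3, 4, 5, 6, 7, 8, 9, 10, 11, 12, 13, 14, 15, 16, 17, 18, 19, 20, 21, 22, 23, 24, 25, 26, 27, 28, 29, 30, 31, 32, 33, 34, 35, 36, 37, 38, 39, 40, 41, 42, 43, 44, 45, 46, 47, 48, 49, 50, 51, 52, 53, 54, 55, 56, 57, 58, 59, 60, 61, 62, 63, 64, 65, 66, 67, 68, 69, 70, 71, 72, 73, 74, 75, 76, 77, 78, 79, 80, 81, 82, 83, 84, 85, 86, 87, 88, 89, 90, 91, 92, 93, 94, 95, 96, 97, 98, 99, 100, 101, 102, 103, 104, 105, 106}
Number of generators = φ(107) = 106

Generators of ℤ_107 = {1, 2, 3, 4, 5, 6, 7, 8, 9, 10, 11, 12, 13, 14, 15, 16, 17, 18, 19, 20, 21, 22, 23, 24, 25, 26, 27, 28, 29, 30, 31, 32, 33, 34, 35, 36, 37, 38, 39, 40, 41, 42, 43, 44, 45, 46, 47, 48, 49, 50, 51, 52, 53, 54, 55, 56, 57, 58, 59, 60, 61, 62, 63, 64, 65, 66, 67, 68, 69, 70, 71, 72, 73, 74, 75, 76, 77, 78, 79, 80, 81, 82, 83, 84, 85, 86, 87, 88, 89, 90, 91, 92, 93, 94, 95, 96, 97, 98, 99, 100, 101, 102, 103, 104, 105, 106}


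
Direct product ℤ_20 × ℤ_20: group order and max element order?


|ℤ_20 × ℤ_20| = 20 × 20 = 400
Max element order = lcm(20,20) = 20
Cyclic? No (gcd=20)

|ℤ_20×ℤ_20| = 400, max element order = 20


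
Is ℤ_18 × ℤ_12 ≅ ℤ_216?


Comparing ℤ_18 × ℤ_12 and ℤ_216:
gcd(18,12) = 6 ≠ 1. Max element order in ℤ_18×ℤ_12 is lcm(18,12) = 36 < 216, so it has no element of order 216

No, ℤ_18 × ℤ_12 ≇ ℤ_216
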